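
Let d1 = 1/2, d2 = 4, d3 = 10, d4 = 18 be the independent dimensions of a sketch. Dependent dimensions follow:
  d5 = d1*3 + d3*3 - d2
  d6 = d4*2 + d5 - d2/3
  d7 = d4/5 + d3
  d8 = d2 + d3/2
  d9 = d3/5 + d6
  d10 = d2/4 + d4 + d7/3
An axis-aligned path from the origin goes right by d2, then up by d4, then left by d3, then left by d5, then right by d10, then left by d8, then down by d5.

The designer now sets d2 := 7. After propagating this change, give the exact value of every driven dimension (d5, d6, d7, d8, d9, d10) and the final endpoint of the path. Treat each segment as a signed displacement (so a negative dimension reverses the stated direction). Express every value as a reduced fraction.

Apply edit: d2 := 7
  d5 = d1*3 + d3*3 - d2 = 49/2
  d6 = d4*2 + d5 - d2/3 = 349/6
  d7 = d4/5 + d3 = 68/5
  d8 = d2 + d3/2 = 12
  d9 = d3/5 + d6 = 361/6
  d10 = d2/4 + d4 + d7/3 = 1457/60
Walk from origin (0, 0):
  seg 1: right by d2 = 7 → (7, 0)
  seg 2: up by d4 = 18 → (7, 18)
  seg 3: left by d3 = 10 → (-3, 18)
  seg 4: left by d5 = 49/2 → (-55/2, 18)
  seg 5: right by d10 = 1457/60 → (-193/60, 18)
  seg 6: left by d8 = 12 → (-913/60, 18)
  seg 7: down by d5 = 49/2 → (-913/60, -13/2)

d5 = 49/2
d6 = 349/6
d7 = 68/5
d8 = 12
d9 = 361/6
d10 = 1457/60
endpoint = (-913/60, -13/2)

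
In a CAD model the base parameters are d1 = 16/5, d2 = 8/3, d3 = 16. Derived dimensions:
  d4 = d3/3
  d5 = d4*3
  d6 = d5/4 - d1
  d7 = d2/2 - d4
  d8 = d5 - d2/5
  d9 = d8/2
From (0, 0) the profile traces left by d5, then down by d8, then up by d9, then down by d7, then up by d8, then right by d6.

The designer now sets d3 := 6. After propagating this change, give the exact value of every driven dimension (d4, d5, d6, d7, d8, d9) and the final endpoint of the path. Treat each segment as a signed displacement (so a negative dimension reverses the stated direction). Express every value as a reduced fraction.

Apply edit: d3 := 6
  d4 = d3/3 = 2
  d5 = d4*3 = 6
  d6 = d5/4 - d1 = -17/10
  d7 = d2/2 - d4 = -2/3
  d8 = d5 - d2/5 = 82/15
  d9 = d8/2 = 41/15
Walk from origin (0, 0):
  seg 1: left by d5 = 6 → (-6, 0)
  seg 2: down by d8 = 82/15 → (-6, -82/15)
  seg 3: up by d9 = 41/15 → (-6, -41/15)
  seg 4: down by d7 = -2/3 → (-6, -31/15)
  seg 5: up by d8 = 82/15 → (-6, 17/5)
  seg 6: right by d6 = -17/10 → (-77/10, 17/5)

d4 = 2
d5 = 6
d6 = -17/10
d7 = -2/3
d8 = 82/15
d9 = 41/15
endpoint = (-77/10, 17/5)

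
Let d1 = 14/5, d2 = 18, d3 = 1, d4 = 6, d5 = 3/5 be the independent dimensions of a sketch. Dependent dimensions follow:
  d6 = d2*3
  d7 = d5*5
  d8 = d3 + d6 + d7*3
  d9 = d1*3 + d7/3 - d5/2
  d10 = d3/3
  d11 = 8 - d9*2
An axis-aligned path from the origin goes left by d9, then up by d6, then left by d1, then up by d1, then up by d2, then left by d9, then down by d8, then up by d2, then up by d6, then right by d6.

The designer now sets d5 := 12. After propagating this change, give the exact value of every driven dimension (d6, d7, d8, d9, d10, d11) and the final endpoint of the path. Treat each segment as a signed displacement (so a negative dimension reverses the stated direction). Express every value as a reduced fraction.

Apply edit: d5 := 12
  d6 = d2*3 = 54
  d7 = d5*5 = 60
  d8 = d3 + d6 + d7*3 = 235
  d9 = d1*3 + d7/3 - d5/2 = 112/5
  d10 = d3/3 = 1/3
  d11 = 8 - d9*2 = -184/5
Walk from origin (0, 0):
  seg 1: left by d9 = 112/5 → (-112/5, 0)
  seg 2: up by d6 = 54 → (-112/5, 54)
  seg 3: left by d1 = 14/5 → (-126/5, 54)
  seg 4: up by d1 = 14/5 → (-126/5, 284/5)
  seg 5: up by d2 = 18 → (-126/5, 374/5)
  seg 6: left by d9 = 112/5 → (-238/5, 374/5)
  seg 7: down by d8 = 235 → (-238/5, -801/5)
  seg 8: up by d2 = 18 → (-238/5, -711/5)
  seg 9: up by d6 = 54 → (-238/5, -441/5)
  seg 10: right by d6 = 54 → (32/5, -441/5)

d6 = 54
d7 = 60
d8 = 235
d9 = 112/5
d10 = 1/3
d11 = -184/5
endpoint = (32/5, -441/5)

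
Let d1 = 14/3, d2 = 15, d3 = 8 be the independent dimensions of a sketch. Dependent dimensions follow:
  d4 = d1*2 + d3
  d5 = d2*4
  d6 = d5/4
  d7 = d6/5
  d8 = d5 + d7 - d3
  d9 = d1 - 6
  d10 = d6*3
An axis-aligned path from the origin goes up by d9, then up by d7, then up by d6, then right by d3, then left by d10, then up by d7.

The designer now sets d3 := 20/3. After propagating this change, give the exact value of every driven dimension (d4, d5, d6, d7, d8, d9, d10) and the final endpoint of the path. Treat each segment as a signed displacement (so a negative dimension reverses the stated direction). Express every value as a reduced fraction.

d4 = 16
d5 = 60
d6 = 15
d7 = 3
d8 = 169/3
d9 = -4/3
d10 = 45
endpoint = (-115/3, 59/3)

Apply edit: d3 := 20/3
  d4 = d1*2 + d3 = 16
  d5 = d2*4 = 60
  d6 = d5/4 = 15
  d7 = d6/5 = 3
  d8 = d5 + d7 - d3 = 169/3
  d9 = d1 - 6 = -4/3
  d10 = d6*3 = 45
Walk from origin (0, 0):
  seg 1: up by d9 = -4/3 → (0, -4/3)
  seg 2: up by d7 = 3 → (0, 5/3)
  seg 3: up by d6 = 15 → (0, 50/3)
  seg 4: right by d3 = 20/3 → (20/3, 50/3)
  seg 5: left by d10 = 45 → (-115/3, 50/3)
  seg 6: up by d7 = 3 → (-115/3, 59/3)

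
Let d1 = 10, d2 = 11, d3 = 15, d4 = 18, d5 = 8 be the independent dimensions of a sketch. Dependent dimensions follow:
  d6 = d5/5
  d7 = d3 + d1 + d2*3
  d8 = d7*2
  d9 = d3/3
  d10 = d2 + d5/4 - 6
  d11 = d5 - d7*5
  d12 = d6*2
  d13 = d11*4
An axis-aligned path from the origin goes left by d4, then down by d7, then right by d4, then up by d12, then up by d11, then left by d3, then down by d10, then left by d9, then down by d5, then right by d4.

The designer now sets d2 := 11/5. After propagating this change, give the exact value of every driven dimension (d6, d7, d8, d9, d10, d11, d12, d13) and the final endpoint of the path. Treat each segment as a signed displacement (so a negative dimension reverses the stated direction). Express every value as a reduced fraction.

Apply edit: d2 := 11/5
  d6 = d5/5 = 8/5
  d7 = d3 + d1 + d2*3 = 158/5
  d8 = d7*2 = 316/5
  d9 = d3/3 = 5
  d10 = d2 + d5/4 - 6 = -9/5
  d11 = d5 - d7*5 = -150
  d12 = d6*2 = 16/5
  d13 = d11*4 = -600
Walk from origin (0, 0):
  seg 1: left by d4 = 18 → (-18, 0)
  seg 2: down by d7 = 158/5 → (-18, -158/5)
  seg 3: right by d4 = 18 → (0, -158/5)
  seg 4: up by d12 = 16/5 → (0, -142/5)
  seg 5: up by d11 = -150 → (0, -892/5)
  seg 6: left by d3 = 15 → (-15, -892/5)
  seg 7: down by d10 = -9/5 → (-15, -883/5)
  seg 8: left by d9 = 5 → (-20, -883/5)
  seg 9: down by d5 = 8 → (-20, -923/5)
  seg 10: right by d4 = 18 → (-2, -923/5)

d6 = 8/5
d7 = 158/5
d8 = 316/5
d9 = 5
d10 = -9/5
d11 = -150
d12 = 16/5
d13 = -600
endpoint = (-2, -923/5)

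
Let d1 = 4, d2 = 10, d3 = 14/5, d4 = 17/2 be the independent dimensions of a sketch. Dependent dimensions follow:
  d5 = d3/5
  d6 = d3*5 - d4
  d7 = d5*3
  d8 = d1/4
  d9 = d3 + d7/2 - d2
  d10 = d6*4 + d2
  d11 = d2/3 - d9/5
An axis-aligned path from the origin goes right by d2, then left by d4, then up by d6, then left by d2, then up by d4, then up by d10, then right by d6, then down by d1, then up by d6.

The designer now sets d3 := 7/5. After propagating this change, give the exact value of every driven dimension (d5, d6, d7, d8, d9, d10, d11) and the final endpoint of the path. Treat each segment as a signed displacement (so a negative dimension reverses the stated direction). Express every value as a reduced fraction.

Apply edit: d3 := 7/5
  d5 = d3/5 = 7/25
  d6 = d3*5 - d4 = -3/2
  d7 = d5*3 = 21/25
  d8 = d1/4 = 1
  d9 = d3 + d7/2 - d2 = -409/50
  d10 = d6*4 + d2 = 4
  d11 = d2/3 - d9/5 = 3727/750
Walk from origin (0, 0):
  seg 1: right by d2 = 10 → (10, 0)
  seg 2: left by d4 = 17/2 → (3/2, 0)
  seg 3: up by d6 = -3/2 → (3/2, -3/2)
  seg 4: left by d2 = 10 → (-17/2, -3/2)
  seg 5: up by d4 = 17/2 → (-17/2, 7)
  seg 6: up by d10 = 4 → (-17/2, 11)
  seg 7: right by d6 = -3/2 → (-10, 11)
  seg 8: down by d1 = 4 → (-10, 7)
  seg 9: up by d6 = -3/2 → (-10, 11/2)

d5 = 7/25
d6 = -3/2
d7 = 21/25
d8 = 1
d9 = -409/50
d10 = 4
d11 = 3727/750
endpoint = (-10, 11/2)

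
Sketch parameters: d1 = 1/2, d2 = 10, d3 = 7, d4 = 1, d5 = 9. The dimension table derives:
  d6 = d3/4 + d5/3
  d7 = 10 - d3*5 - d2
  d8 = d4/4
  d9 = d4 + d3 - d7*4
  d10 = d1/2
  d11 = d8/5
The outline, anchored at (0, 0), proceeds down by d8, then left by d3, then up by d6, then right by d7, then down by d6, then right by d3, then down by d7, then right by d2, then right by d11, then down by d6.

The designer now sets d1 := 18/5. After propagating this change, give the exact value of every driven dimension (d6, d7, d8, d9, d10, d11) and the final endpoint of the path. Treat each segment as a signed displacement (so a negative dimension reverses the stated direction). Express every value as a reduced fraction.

Apply edit: d1 := 18/5
  d6 = d3/4 + d5/3 = 19/4
  d7 = 10 - d3*5 - d2 = -35
  d8 = d4/4 = 1/4
  d9 = d4 + d3 - d7*4 = 148
  d10 = d1/2 = 9/5
  d11 = d8/5 = 1/20
Walk from origin (0, 0):
  seg 1: down by d8 = 1/4 → (0, -1/4)
  seg 2: left by d3 = 7 → (-7, -1/4)
  seg 3: up by d6 = 19/4 → (-7, 9/2)
  seg 4: right by d7 = -35 → (-42, 9/2)
  seg 5: down by d6 = 19/4 → (-42, -1/4)
  seg 6: right by d3 = 7 → (-35, -1/4)
  seg 7: down by d7 = -35 → (-35, 139/4)
  seg 8: right by d2 = 10 → (-25, 139/4)
  seg 9: right by d11 = 1/20 → (-499/20, 139/4)
  seg 10: down by d6 = 19/4 → (-499/20, 30)

d6 = 19/4
d7 = -35
d8 = 1/4
d9 = 148
d10 = 9/5
d11 = 1/20
endpoint = (-499/20, 30)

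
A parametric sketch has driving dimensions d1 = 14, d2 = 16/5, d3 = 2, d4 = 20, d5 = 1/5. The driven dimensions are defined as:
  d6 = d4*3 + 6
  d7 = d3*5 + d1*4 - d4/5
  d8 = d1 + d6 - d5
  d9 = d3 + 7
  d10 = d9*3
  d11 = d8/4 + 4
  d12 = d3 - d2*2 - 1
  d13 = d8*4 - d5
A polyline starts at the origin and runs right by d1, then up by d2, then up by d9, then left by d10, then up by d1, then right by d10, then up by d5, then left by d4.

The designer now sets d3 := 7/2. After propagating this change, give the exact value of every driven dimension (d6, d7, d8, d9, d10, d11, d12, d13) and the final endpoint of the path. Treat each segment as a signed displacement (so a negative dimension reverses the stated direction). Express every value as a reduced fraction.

Apply edit: d3 := 7/2
  d6 = d4*3 + 6 = 66
  d7 = d3*5 + d1*4 - d4/5 = 139/2
  d8 = d1 + d6 - d5 = 399/5
  d9 = d3 + 7 = 21/2
  d10 = d9*3 = 63/2
  d11 = d8/4 + 4 = 479/20
  d12 = d3 - d2*2 - 1 = -39/10
  d13 = d8*4 - d5 = 319
Walk from origin (0, 0):
  seg 1: right by d1 = 14 → (14, 0)
  seg 2: up by d2 = 16/5 → (14, 16/5)
  seg 3: up by d9 = 21/2 → (14, 137/10)
  seg 4: left by d10 = 63/2 → (-35/2, 137/10)
  seg 5: up by d1 = 14 → (-35/2, 277/10)
  seg 6: right by d10 = 63/2 → (14, 277/10)
  seg 7: up by d5 = 1/5 → (14, 279/10)
  seg 8: left by d4 = 20 → (-6, 279/10)

d6 = 66
d7 = 139/2
d8 = 399/5
d9 = 21/2
d10 = 63/2
d11 = 479/20
d12 = -39/10
d13 = 319
endpoint = (-6, 279/10)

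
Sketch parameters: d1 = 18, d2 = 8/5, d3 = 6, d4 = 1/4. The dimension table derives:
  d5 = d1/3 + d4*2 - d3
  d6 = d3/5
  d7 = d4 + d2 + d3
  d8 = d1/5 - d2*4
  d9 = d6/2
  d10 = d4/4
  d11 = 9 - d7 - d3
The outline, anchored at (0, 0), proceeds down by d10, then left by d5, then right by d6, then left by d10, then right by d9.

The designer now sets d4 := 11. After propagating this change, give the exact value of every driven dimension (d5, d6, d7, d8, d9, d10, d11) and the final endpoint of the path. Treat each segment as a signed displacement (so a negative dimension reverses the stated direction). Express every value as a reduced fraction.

d5 = 22
d6 = 6/5
d7 = 93/5
d8 = -14/5
d9 = 3/5
d10 = 11/4
d11 = -78/5
endpoint = (-459/20, -11/4)

Apply edit: d4 := 11
  d5 = d1/3 + d4*2 - d3 = 22
  d6 = d3/5 = 6/5
  d7 = d4 + d2 + d3 = 93/5
  d8 = d1/5 - d2*4 = -14/5
  d9 = d6/2 = 3/5
  d10 = d4/4 = 11/4
  d11 = 9 - d7 - d3 = -78/5
Walk from origin (0, 0):
  seg 1: down by d10 = 11/4 → (0, -11/4)
  seg 2: left by d5 = 22 → (-22, -11/4)
  seg 3: right by d6 = 6/5 → (-104/5, -11/4)
  seg 4: left by d10 = 11/4 → (-471/20, -11/4)
  seg 5: right by d9 = 3/5 → (-459/20, -11/4)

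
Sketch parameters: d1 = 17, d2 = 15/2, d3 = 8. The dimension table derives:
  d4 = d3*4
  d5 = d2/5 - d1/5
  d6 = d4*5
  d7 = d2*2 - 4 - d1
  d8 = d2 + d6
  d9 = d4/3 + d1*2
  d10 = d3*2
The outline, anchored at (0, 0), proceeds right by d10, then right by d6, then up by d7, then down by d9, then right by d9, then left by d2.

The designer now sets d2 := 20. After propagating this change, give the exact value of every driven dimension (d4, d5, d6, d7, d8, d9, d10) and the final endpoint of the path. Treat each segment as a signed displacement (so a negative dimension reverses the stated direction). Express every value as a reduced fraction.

d4 = 32
d5 = 3/5
d6 = 160
d7 = 19
d8 = 180
d9 = 134/3
d10 = 16
endpoint = (602/3, -77/3)

Apply edit: d2 := 20
  d4 = d3*4 = 32
  d5 = d2/5 - d1/5 = 3/5
  d6 = d4*5 = 160
  d7 = d2*2 - 4 - d1 = 19
  d8 = d2 + d6 = 180
  d9 = d4/3 + d1*2 = 134/3
  d10 = d3*2 = 16
Walk from origin (0, 0):
  seg 1: right by d10 = 16 → (16, 0)
  seg 2: right by d6 = 160 → (176, 0)
  seg 3: up by d7 = 19 → (176, 19)
  seg 4: down by d9 = 134/3 → (176, -77/3)
  seg 5: right by d9 = 134/3 → (662/3, -77/3)
  seg 6: left by d2 = 20 → (602/3, -77/3)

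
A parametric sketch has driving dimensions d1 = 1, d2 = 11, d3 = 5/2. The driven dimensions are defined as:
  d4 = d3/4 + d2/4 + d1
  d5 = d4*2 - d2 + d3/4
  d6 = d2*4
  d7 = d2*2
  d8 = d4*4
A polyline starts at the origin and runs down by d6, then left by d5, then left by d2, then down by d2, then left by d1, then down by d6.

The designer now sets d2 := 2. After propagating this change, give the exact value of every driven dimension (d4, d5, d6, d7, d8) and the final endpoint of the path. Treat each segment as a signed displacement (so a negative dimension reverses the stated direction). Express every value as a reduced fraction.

Apply edit: d2 := 2
  d4 = d3/4 + d2/4 + d1 = 17/8
  d5 = d4*2 - d2 + d3/4 = 23/8
  d6 = d2*4 = 8
  d7 = d2*2 = 4
  d8 = d4*4 = 17/2
Walk from origin (0, 0):
  seg 1: down by d6 = 8 → (0, -8)
  seg 2: left by d5 = 23/8 → (-23/8, -8)
  seg 3: left by d2 = 2 → (-39/8, -8)
  seg 4: down by d2 = 2 → (-39/8, -10)
  seg 5: left by d1 = 1 → (-47/8, -10)
  seg 6: down by d6 = 8 → (-47/8, -18)

d4 = 17/8
d5 = 23/8
d6 = 8
d7 = 4
d8 = 17/2
endpoint = (-47/8, -18)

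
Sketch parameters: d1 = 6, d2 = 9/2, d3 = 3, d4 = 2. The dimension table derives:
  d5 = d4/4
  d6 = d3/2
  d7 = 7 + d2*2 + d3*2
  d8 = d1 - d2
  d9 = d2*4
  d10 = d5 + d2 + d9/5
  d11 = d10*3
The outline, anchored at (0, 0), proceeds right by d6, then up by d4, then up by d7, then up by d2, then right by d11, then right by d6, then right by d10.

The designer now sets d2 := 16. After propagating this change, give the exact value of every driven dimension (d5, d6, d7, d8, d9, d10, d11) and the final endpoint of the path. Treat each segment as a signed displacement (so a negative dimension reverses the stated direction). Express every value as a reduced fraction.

d5 = 1/2
d6 = 3/2
d7 = 45
d8 = -10
d9 = 64
d10 = 293/10
d11 = 879/10
endpoint = (601/5, 63)

Apply edit: d2 := 16
  d5 = d4/4 = 1/2
  d6 = d3/2 = 3/2
  d7 = 7 + d2*2 + d3*2 = 45
  d8 = d1 - d2 = -10
  d9 = d2*4 = 64
  d10 = d5 + d2 + d9/5 = 293/10
  d11 = d10*3 = 879/10
Walk from origin (0, 0):
  seg 1: right by d6 = 3/2 → (3/2, 0)
  seg 2: up by d4 = 2 → (3/2, 2)
  seg 3: up by d7 = 45 → (3/2, 47)
  seg 4: up by d2 = 16 → (3/2, 63)
  seg 5: right by d11 = 879/10 → (447/5, 63)
  seg 6: right by d6 = 3/2 → (909/10, 63)
  seg 7: right by d10 = 293/10 → (601/5, 63)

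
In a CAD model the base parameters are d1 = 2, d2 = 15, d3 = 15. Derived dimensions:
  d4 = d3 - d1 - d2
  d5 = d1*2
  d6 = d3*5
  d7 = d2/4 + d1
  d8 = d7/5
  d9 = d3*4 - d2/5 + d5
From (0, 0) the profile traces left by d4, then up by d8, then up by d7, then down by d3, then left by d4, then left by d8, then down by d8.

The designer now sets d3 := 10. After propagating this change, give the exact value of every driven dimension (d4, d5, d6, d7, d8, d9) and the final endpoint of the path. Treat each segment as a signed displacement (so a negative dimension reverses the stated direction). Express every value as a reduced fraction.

Apply edit: d3 := 10
  d4 = d3 - d1 - d2 = -7
  d5 = d1*2 = 4
  d6 = d3*5 = 50
  d7 = d2/4 + d1 = 23/4
  d8 = d7/5 = 23/20
  d9 = d3*4 - d2/5 + d5 = 41
Walk from origin (0, 0):
  seg 1: left by d4 = -7 → (7, 0)
  seg 2: up by d8 = 23/20 → (7, 23/20)
  seg 3: up by d7 = 23/4 → (7, 69/10)
  seg 4: down by d3 = 10 → (7, -31/10)
  seg 5: left by d4 = -7 → (14, -31/10)
  seg 6: left by d8 = 23/20 → (257/20, -31/10)
  seg 7: down by d8 = 23/20 → (257/20, -17/4)

d4 = -7
d5 = 4
d6 = 50
d7 = 23/4
d8 = 23/20
d9 = 41
endpoint = (257/20, -17/4)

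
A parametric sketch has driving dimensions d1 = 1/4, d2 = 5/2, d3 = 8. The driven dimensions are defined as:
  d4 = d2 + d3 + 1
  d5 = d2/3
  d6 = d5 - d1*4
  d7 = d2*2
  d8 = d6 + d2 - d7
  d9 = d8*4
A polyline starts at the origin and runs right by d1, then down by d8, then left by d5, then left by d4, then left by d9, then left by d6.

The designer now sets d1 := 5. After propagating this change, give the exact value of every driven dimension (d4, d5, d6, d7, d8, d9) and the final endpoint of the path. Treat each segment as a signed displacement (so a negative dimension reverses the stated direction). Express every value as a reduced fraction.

Apply edit: d1 := 5
  d4 = d2 + d3 + 1 = 23/2
  d5 = d2/3 = 5/6
  d6 = d5 - d1*4 = -115/6
  d7 = d2*2 = 5
  d8 = d6 + d2 - d7 = -65/3
  d9 = d8*4 = -260/3
Walk from origin (0, 0):
  seg 1: right by d1 = 5 → (5, 0)
  seg 2: down by d8 = -65/3 → (5, 65/3)
  seg 3: left by d5 = 5/6 → (25/6, 65/3)
  seg 4: left by d4 = 23/2 → (-22/3, 65/3)
  seg 5: left by d9 = -260/3 → (238/3, 65/3)
  seg 6: left by d6 = -115/6 → (197/2, 65/3)

d4 = 23/2
d5 = 5/6
d6 = -115/6
d7 = 5
d8 = -65/3
d9 = -260/3
endpoint = (197/2, 65/3)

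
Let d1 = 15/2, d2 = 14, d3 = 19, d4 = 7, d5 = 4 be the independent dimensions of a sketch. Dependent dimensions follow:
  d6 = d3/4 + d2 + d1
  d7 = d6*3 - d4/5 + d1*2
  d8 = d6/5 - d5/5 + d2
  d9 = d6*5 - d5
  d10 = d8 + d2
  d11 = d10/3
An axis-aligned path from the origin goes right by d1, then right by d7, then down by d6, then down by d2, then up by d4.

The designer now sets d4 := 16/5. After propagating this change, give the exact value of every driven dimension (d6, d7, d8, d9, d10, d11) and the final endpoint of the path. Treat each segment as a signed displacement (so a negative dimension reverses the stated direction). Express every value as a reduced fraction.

Apply edit: d4 := 16/5
  d6 = d3/4 + d2 + d1 = 105/4
  d7 = d6*3 - d4/5 + d1*2 = 9311/100
  d8 = d6/5 - d5/5 + d2 = 369/20
  d9 = d6*5 - d5 = 509/4
  d10 = d8 + d2 = 649/20
  d11 = d10/3 = 649/60
Walk from origin (0, 0):
  seg 1: right by d1 = 15/2 → (15/2, 0)
  seg 2: right by d7 = 9311/100 → (10061/100, 0)
  seg 3: down by d6 = 105/4 → (10061/100, -105/4)
  seg 4: down by d2 = 14 → (10061/100, -161/4)
  seg 5: up by d4 = 16/5 → (10061/100, -741/20)

d6 = 105/4
d7 = 9311/100
d8 = 369/20
d9 = 509/4
d10 = 649/20
d11 = 649/60
endpoint = (10061/100, -741/20)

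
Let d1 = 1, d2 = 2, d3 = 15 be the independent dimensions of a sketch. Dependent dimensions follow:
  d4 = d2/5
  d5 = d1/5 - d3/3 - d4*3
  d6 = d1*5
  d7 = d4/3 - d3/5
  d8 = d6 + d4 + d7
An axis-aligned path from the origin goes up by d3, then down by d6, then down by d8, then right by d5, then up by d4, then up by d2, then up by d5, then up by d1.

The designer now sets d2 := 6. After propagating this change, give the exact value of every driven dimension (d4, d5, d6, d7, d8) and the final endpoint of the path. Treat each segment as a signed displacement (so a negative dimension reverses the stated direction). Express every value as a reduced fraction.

d4 = 6/5
d5 = -42/5
d6 = 5
d7 = -13/5
d8 = 18/5
endpoint = (-42/5, 31/5)

Apply edit: d2 := 6
  d4 = d2/5 = 6/5
  d5 = d1/5 - d3/3 - d4*3 = -42/5
  d6 = d1*5 = 5
  d7 = d4/3 - d3/5 = -13/5
  d8 = d6 + d4 + d7 = 18/5
Walk from origin (0, 0):
  seg 1: up by d3 = 15 → (0, 15)
  seg 2: down by d6 = 5 → (0, 10)
  seg 3: down by d8 = 18/5 → (0, 32/5)
  seg 4: right by d5 = -42/5 → (-42/5, 32/5)
  seg 5: up by d4 = 6/5 → (-42/5, 38/5)
  seg 6: up by d2 = 6 → (-42/5, 68/5)
  seg 7: up by d5 = -42/5 → (-42/5, 26/5)
  seg 8: up by d1 = 1 → (-42/5, 31/5)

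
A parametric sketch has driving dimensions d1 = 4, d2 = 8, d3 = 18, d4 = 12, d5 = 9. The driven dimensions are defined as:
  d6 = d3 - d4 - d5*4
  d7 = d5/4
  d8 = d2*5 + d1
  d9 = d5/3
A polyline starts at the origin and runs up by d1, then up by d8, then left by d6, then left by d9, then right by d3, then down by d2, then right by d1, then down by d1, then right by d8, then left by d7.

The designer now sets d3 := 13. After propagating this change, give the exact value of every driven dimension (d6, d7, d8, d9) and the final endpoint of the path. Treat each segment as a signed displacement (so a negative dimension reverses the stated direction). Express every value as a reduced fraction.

d6 = -35
d7 = 9/4
d8 = 44
d9 = 3
endpoint = (363/4, 36)

Apply edit: d3 := 13
  d6 = d3 - d4 - d5*4 = -35
  d7 = d5/4 = 9/4
  d8 = d2*5 + d1 = 44
  d9 = d5/3 = 3
Walk from origin (0, 0):
  seg 1: up by d1 = 4 → (0, 4)
  seg 2: up by d8 = 44 → (0, 48)
  seg 3: left by d6 = -35 → (35, 48)
  seg 4: left by d9 = 3 → (32, 48)
  seg 5: right by d3 = 13 → (45, 48)
  seg 6: down by d2 = 8 → (45, 40)
  seg 7: right by d1 = 4 → (49, 40)
  seg 8: down by d1 = 4 → (49, 36)
  seg 9: right by d8 = 44 → (93, 36)
  seg 10: left by d7 = 9/4 → (363/4, 36)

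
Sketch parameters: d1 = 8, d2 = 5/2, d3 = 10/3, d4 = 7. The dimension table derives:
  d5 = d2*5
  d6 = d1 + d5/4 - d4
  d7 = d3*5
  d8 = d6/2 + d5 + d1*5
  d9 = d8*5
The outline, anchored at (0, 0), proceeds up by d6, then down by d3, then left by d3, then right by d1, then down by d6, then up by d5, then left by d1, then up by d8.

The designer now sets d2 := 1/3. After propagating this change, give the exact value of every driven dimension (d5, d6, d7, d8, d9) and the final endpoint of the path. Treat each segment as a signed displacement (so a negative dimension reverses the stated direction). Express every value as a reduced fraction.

d5 = 5/3
d6 = 17/12
d7 = 50/3
d8 = 339/8
d9 = 1695/8
endpoint = (-10/3, 977/24)

Apply edit: d2 := 1/3
  d5 = d2*5 = 5/3
  d6 = d1 + d5/4 - d4 = 17/12
  d7 = d3*5 = 50/3
  d8 = d6/2 + d5 + d1*5 = 339/8
  d9 = d8*5 = 1695/8
Walk from origin (0, 0):
  seg 1: up by d6 = 17/12 → (0, 17/12)
  seg 2: down by d3 = 10/3 → (0, -23/12)
  seg 3: left by d3 = 10/3 → (-10/3, -23/12)
  seg 4: right by d1 = 8 → (14/3, -23/12)
  seg 5: down by d6 = 17/12 → (14/3, -10/3)
  seg 6: up by d5 = 5/3 → (14/3, -5/3)
  seg 7: left by d1 = 8 → (-10/3, -5/3)
  seg 8: up by d8 = 339/8 → (-10/3, 977/24)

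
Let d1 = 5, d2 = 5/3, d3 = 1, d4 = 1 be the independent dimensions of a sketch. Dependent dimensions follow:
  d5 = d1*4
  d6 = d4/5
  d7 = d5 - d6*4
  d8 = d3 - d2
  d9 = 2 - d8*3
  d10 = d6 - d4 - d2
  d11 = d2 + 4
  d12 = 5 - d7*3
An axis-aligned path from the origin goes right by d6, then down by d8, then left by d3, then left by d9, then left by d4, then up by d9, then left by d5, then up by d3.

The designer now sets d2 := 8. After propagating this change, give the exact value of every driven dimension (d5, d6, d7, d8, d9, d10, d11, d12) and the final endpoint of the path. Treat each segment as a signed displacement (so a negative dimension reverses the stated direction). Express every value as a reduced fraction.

d5 = 20
d6 = 1/5
d7 = 96/5
d8 = -7
d9 = 23
d10 = -44/5
d11 = 12
d12 = -263/5
endpoint = (-224/5, 31)

Apply edit: d2 := 8
  d5 = d1*4 = 20
  d6 = d4/5 = 1/5
  d7 = d5 - d6*4 = 96/5
  d8 = d3 - d2 = -7
  d9 = 2 - d8*3 = 23
  d10 = d6 - d4 - d2 = -44/5
  d11 = d2 + 4 = 12
  d12 = 5 - d7*3 = -263/5
Walk from origin (0, 0):
  seg 1: right by d6 = 1/5 → (1/5, 0)
  seg 2: down by d8 = -7 → (1/5, 7)
  seg 3: left by d3 = 1 → (-4/5, 7)
  seg 4: left by d9 = 23 → (-119/5, 7)
  seg 5: left by d4 = 1 → (-124/5, 7)
  seg 6: up by d9 = 23 → (-124/5, 30)
  seg 7: left by d5 = 20 → (-224/5, 30)
  seg 8: up by d3 = 1 → (-224/5, 31)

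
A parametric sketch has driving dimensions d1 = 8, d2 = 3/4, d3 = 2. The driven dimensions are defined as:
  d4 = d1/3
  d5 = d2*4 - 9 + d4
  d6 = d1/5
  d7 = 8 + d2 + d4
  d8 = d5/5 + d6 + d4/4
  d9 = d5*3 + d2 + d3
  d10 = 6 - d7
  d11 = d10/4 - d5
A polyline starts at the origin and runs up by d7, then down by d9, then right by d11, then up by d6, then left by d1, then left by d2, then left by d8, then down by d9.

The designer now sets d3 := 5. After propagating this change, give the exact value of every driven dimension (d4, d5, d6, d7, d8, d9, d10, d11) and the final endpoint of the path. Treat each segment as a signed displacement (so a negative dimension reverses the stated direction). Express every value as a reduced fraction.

d4 = 8/3
d5 = -10/3
d6 = 8/5
d7 = 137/12
d8 = 8/5
d9 = -17/4
d10 = -65/12
d11 = 95/48
endpoint = (-2009/240, 1291/60)

Apply edit: d3 := 5
  d4 = d1/3 = 8/3
  d5 = d2*4 - 9 + d4 = -10/3
  d6 = d1/5 = 8/5
  d7 = 8 + d2 + d4 = 137/12
  d8 = d5/5 + d6 + d4/4 = 8/5
  d9 = d5*3 + d2 + d3 = -17/4
  d10 = 6 - d7 = -65/12
  d11 = d10/4 - d5 = 95/48
Walk from origin (0, 0):
  seg 1: up by d7 = 137/12 → (0, 137/12)
  seg 2: down by d9 = -17/4 → (0, 47/3)
  seg 3: right by d11 = 95/48 → (95/48, 47/3)
  seg 4: up by d6 = 8/5 → (95/48, 259/15)
  seg 5: left by d1 = 8 → (-289/48, 259/15)
  seg 6: left by d2 = 3/4 → (-325/48, 259/15)
  seg 7: left by d8 = 8/5 → (-2009/240, 259/15)
  seg 8: down by d9 = -17/4 → (-2009/240, 1291/60)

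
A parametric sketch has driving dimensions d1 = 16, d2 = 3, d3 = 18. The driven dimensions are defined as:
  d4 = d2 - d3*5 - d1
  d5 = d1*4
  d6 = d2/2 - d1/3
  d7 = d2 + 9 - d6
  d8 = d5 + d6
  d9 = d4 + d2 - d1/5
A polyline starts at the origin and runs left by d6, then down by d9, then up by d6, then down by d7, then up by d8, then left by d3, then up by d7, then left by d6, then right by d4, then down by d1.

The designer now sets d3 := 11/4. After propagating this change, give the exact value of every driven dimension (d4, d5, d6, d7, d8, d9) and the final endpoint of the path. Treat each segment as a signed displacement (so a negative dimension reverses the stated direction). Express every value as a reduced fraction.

Apply edit: d3 := 11/4
  d4 = d2 - d3*5 - d1 = -107/4
  d5 = d1*4 = 64
  d6 = d2/2 - d1/3 = -23/6
  d7 = d2 + 9 - d6 = 95/6
  d8 = d5 + d6 = 361/6
  d9 = d4 + d2 - d1/5 = -539/20
Walk from origin (0, 0):
  seg 1: left by d6 = -23/6 → (23/6, 0)
  seg 2: down by d9 = -539/20 → (23/6, 539/20)
  seg 3: up by d6 = -23/6 → (23/6, 1387/60)
  seg 4: down by d7 = 95/6 → (23/6, 437/60)
  seg 5: up by d8 = 361/6 → (23/6, 1349/20)
  seg 6: left by d3 = 11/4 → (13/12, 1349/20)
  seg 7: up by d7 = 95/6 → (13/12, 4997/60)
  seg 8: left by d6 = -23/6 → (59/12, 4997/60)
  seg 9: right by d4 = -107/4 → (-131/6, 4997/60)
  seg 10: down by d1 = 16 → (-131/6, 4037/60)

d4 = -107/4
d5 = 64
d6 = -23/6
d7 = 95/6
d8 = 361/6
d9 = -539/20
endpoint = (-131/6, 4037/60)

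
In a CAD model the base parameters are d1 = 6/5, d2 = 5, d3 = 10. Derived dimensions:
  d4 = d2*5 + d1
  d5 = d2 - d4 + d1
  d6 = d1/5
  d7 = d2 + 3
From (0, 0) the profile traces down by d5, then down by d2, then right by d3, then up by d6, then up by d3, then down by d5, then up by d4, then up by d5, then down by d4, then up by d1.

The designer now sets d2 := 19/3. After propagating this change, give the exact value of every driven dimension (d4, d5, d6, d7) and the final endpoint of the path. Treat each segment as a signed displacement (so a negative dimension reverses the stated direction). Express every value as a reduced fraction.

d4 = 493/15
d5 = -76/3
d6 = 6/25
d7 = 28/3
endpoint = (10, 761/25)

Apply edit: d2 := 19/3
  d4 = d2*5 + d1 = 493/15
  d5 = d2 - d4 + d1 = -76/3
  d6 = d1/5 = 6/25
  d7 = d2 + 3 = 28/3
Walk from origin (0, 0):
  seg 1: down by d5 = -76/3 → (0, 76/3)
  seg 2: down by d2 = 19/3 → (0, 19)
  seg 3: right by d3 = 10 → (10, 19)
  seg 4: up by d6 = 6/25 → (10, 481/25)
  seg 5: up by d3 = 10 → (10, 731/25)
  seg 6: down by d5 = -76/3 → (10, 4093/75)
  seg 7: up by d4 = 493/15 → (10, 2186/25)
  seg 8: up by d5 = -76/3 → (10, 4658/75)
  seg 9: down by d4 = 493/15 → (10, 731/25)
  seg 10: up by d1 = 6/5 → (10, 761/25)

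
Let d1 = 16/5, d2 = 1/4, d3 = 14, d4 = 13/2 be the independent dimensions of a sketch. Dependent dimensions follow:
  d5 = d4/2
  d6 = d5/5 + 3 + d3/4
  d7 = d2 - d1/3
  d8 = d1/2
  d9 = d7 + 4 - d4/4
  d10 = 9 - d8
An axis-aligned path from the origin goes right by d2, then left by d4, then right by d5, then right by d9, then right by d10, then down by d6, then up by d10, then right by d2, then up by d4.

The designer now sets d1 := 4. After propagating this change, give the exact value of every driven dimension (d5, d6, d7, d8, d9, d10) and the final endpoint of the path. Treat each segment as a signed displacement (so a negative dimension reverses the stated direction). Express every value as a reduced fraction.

d5 = 13/4
d6 = 143/20
d7 = -13/12
d8 = 2
d9 = 31/24
d10 = 7
endpoint = (133/24, 127/20)

Apply edit: d1 := 4
  d5 = d4/2 = 13/4
  d6 = d5/5 + 3 + d3/4 = 143/20
  d7 = d2 - d1/3 = -13/12
  d8 = d1/2 = 2
  d9 = d7 + 4 - d4/4 = 31/24
  d10 = 9 - d8 = 7
Walk from origin (0, 0):
  seg 1: right by d2 = 1/4 → (1/4, 0)
  seg 2: left by d4 = 13/2 → (-25/4, 0)
  seg 3: right by d5 = 13/4 → (-3, 0)
  seg 4: right by d9 = 31/24 → (-41/24, 0)
  seg 5: right by d10 = 7 → (127/24, 0)
  seg 6: down by d6 = 143/20 → (127/24, -143/20)
  seg 7: up by d10 = 7 → (127/24, -3/20)
  seg 8: right by d2 = 1/4 → (133/24, -3/20)
  seg 9: up by d4 = 13/2 → (133/24, 127/20)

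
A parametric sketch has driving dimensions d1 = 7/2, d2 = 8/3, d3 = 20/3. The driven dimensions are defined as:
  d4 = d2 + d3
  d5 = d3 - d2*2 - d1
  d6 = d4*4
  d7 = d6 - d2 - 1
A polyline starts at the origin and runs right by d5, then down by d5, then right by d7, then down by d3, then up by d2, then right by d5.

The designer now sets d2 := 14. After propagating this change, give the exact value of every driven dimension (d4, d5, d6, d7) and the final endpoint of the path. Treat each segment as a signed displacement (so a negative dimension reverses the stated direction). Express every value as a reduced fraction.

d4 = 62/3
d5 = -149/6
d6 = 248/3
d7 = 203/3
endpoint = (18, 193/6)

Apply edit: d2 := 14
  d4 = d2 + d3 = 62/3
  d5 = d3 - d2*2 - d1 = -149/6
  d6 = d4*4 = 248/3
  d7 = d6 - d2 - 1 = 203/3
Walk from origin (0, 0):
  seg 1: right by d5 = -149/6 → (-149/6, 0)
  seg 2: down by d5 = -149/6 → (-149/6, 149/6)
  seg 3: right by d7 = 203/3 → (257/6, 149/6)
  seg 4: down by d3 = 20/3 → (257/6, 109/6)
  seg 5: up by d2 = 14 → (257/6, 193/6)
  seg 6: right by d5 = -149/6 → (18, 193/6)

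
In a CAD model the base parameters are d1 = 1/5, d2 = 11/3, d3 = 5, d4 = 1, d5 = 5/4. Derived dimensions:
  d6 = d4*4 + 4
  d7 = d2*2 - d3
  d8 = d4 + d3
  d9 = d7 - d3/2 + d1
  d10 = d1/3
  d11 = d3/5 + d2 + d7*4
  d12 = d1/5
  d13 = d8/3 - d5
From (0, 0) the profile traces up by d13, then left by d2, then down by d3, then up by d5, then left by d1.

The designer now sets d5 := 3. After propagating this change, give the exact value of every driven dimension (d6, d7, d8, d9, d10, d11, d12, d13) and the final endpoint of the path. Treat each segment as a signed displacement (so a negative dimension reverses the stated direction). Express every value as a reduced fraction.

Apply edit: d5 := 3
  d6 = d4*4 + 4 = 8
  d7 = d2*2 - d3 = 7/3
  d8 = d4 + d3 = 6
  d9 = d7 - d3/2 + d1 = 1/30
  d10 = d1/3 = 1/15
  d11 = d3/5 + d2 + d7*4 = 14
  d12 = d1/5 = 1/25
  d13 = d8/3 - d5 = -1
Walk from origin (0, 0):
  seg 1: up by d13 = -1 → (0, -1)
  seg 2: left by d2 = 11/3 → (-11/3, -1)
  seg 3: down by d3 = 5 → (-11/3, -6)
  seg 4: up by d5 = 3 → (-11/3, -3)
  seg 5: left by d1 = 1/5 → (-58/15, -3)

d6 = 8
d7 = 7/3
d8 = 6
d9 = 1/30
d10 = 1/15
d11 = 14
d12 = 1/25
d13 = -1
endpoint = (-58/15, -3)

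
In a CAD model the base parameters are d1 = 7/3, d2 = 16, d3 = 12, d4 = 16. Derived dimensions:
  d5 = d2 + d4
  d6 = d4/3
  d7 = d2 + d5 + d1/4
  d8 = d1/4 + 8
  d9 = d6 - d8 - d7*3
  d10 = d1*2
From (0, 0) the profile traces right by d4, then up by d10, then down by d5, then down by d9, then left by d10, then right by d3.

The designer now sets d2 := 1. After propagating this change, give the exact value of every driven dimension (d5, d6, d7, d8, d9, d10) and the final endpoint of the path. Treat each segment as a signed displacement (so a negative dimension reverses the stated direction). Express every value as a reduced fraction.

Apply edit: d2 := 1
  d5 = d2 + d4 = 17
  d6 = d4/3 = 16/3
  d7 = d2 + d5 + d1/4 = 223/12
  d8 = d1/4 + 8 = 103/12
  d9 = d6 - d8 - d7*3 = -59
  d10 = d1*2 = 14/3
Walk from origin (0, 0):
  seg 1: right by d4 = 16 → (16, 0)
  seg 2: up by d10 = 14/3 → (16, 14/3)
  seg 3: down by d5 = 17 → (16, -37/3)
  seg 4: down by d9 = -59 → (16, 140/3)
  seg 5: left by d10 = 14/3 → (34/3, 140/3)
  seg 6: right by d3 = 12 → (70/3, 140/3)

d5 = 17
d6 = 16/3
d7 = 223/12
d8 = 103/12
d9 = -59
d10 = 14/3
endpoint = (70/3, 140/3)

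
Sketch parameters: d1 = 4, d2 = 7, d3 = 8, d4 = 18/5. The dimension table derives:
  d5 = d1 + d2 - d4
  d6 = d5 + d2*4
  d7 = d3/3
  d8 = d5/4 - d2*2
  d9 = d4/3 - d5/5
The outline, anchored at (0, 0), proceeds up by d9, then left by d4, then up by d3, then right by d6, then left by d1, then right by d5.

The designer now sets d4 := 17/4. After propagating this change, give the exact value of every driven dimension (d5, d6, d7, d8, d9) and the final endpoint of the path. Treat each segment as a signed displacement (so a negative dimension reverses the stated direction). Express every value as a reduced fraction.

Apply edit: d4 := 17/4
  d5 = d1 + d2 - d4 = 27/4
  d6 = d5 + d2*4 = 139/4
  d7 = d3/3 = 8/3
  d8 = d5/4 - d2*2 = -197/16
  d9 = d4/3 - d5/5 = 1/15
Walk from origin (0, 0):
  seg 1: up by d9 = 1/15 → (0, 1/15)
  seg 2: left by d4 = 17/4 → (-17/4, 1/15)
  seg 3: up by d3 = 8 → (-17/4, 121/15)
  seg 4: right by d6 = 139/4 → (61/2, 121/15)
  seg 5: left by d1 = 4 → (53/2, 121/15)
  seg 6: right by d5 = 27/4 → (133/4, 121/15)

d5 = 27/4
d6 = 139/4
d7 = 8/3
d8 = -197/16
d9 = 1/15
endpoint = (133/4, 121/15)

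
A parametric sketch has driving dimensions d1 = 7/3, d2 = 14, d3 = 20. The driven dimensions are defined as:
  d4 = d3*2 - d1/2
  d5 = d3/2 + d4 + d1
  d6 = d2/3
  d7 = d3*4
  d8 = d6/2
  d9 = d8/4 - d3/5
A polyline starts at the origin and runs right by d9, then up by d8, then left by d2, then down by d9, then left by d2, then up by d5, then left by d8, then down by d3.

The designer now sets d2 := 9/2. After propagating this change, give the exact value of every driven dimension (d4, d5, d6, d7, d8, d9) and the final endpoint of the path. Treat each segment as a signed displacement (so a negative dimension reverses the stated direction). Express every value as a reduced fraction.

d4 = 233/6
d5 = 307/6
d6 = 3/2
d7 = 80
d8 = 3/4
d9 = -61/16
endpoint = (-217/16, 1715/48)

Apply edit: d2 := 9/2
  d4 = d3*2 - d1/2 = 233/6
  d5 = d3/2 + d4 + d1 = 307/6
  d6 = d2/3 = 3/2
  d7 = d3*4 = 80
  d8 = d6/2 = 3/4
  d9 = d8/4 - d3/5 = -61/16
Walk from origin (0, 0):
  seg 1: right by d9 = -61/16 → (-61/16, 0)
  seg 2: up by d8 = 3/4 → (-61/16, 3/4)
  seg 3: left by d2 = 9/2 → (-133/16, 3/4)
  seg 4: down by d9 = -61/16 → (-133/16, 73/16)
  seg 5: left by d2 = 9/2 → (-205/16, 73/16)
  seg 6: up by d5 = 307/6 → (-205/16, 2675/48)
  seg 7: left by d8 = 3/4 → (-217/16, 2675/48)
  seg 8: down by d3 = 20 → (-217/16, 1715/48)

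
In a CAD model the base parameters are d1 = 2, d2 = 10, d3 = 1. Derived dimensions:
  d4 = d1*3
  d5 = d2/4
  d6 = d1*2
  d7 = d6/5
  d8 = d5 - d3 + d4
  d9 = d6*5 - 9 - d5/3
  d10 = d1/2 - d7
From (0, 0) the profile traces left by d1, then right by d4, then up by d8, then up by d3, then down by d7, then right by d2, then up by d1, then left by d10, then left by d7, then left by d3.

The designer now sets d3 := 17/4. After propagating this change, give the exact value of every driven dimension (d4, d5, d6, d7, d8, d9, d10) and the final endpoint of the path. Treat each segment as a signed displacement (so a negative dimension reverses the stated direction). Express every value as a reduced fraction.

Apply edit: d3 := 17/4
  d4 = d1*3 = 6
  d5 = d2/4 = 5/2
  d6 = d1*2 = 4
  d7 = d6/5 = 4/5
  d8 = d5 - d3 + d4 = 17/4
  d9 = d6*5 - 9 - d5/3 = 61/6
  d10 = d1/2 - d7 = 1/5
Walk from origin (0, 0):
  seg 1: left by d1 = 2 → (-2, 0)
  seg 2: right by d4 = 6 → (4, 0)
  seg 3: up by d8 = 17/4 → (4, 17/4)
  seg 4: up by d3 = 17/4 → (4, 17/2)
  seg 5: down by d7 = 4/5 → (4, 77/10)
  seg 6: right by d2 = 10 → (14, 77/10)
  seg 7: up by d1 = 2 → (14, 97/10)
  seg 8: left by d10 = 1/5 → (69/5, 97/10)
  seg 9: left by d7 = 4/5 → (13, 97/10)
  seg 10: left by d3 = 17/4 → (35/4, 97/10)

d4 = 6
d5 = 5/2
d6 = 4
d7 = 4/5
d8 = 17/4
d9 = 61/6
d10 = 1/5
endpoint = (35/4, 97/10)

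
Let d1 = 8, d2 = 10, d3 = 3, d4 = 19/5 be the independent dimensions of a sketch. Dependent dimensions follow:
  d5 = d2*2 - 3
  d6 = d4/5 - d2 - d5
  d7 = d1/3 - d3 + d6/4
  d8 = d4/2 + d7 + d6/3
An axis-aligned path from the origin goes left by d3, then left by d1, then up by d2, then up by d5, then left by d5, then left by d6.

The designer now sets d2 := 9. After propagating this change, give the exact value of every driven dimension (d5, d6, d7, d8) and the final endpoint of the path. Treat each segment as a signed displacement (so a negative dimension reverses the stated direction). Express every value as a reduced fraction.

Apply edit: d2 := 9
  d5 = d2*2 - 3 = 15
  d6 = d4/5 - d2 - d5 = -581/25
  d7 = d1/3 - d3 + d6/4 = -1843/300
  d8 = d4/2 + d7 + d6/3 = -1199/100
Walk from origin (0, 0):
  seg 1: left by d3 = 3 → (-3, 0)
  seg 2: left by d1 = 8 → (-11, 0)
  seg 3: up by d2 = 9 → (-11, 9)
  seg 4: up by d5 = 15 → (-11, 24)
  seg 5: left by d5 = 15 → (-26, 24)
  seg 6: left by d6 = -581/25 → (-69/25, 24)

d5 = 15
d6 = -581/25
d7 = -1843/300
d8 = -1199/100
endpoint = (-69/25, 24)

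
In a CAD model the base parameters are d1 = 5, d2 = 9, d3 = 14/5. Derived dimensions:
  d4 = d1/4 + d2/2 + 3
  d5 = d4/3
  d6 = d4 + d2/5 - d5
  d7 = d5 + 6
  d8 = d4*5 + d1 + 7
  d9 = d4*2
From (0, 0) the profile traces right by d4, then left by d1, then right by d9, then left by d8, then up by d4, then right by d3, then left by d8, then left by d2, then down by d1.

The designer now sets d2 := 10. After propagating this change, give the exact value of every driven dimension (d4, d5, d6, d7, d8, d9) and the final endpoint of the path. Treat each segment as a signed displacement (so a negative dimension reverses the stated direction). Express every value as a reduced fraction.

d4 = 37/4
d5 = 37/12
d6 = 49/6
d7 = 109/12
d8 = 233/4
d9 = 37/2
endpoint = (-2019/20, 17/4)

Apply edit: d2 := 10
  d4 = d1/4 + d2/2 + 3 = 37/4
  d5 = d4/3 = 37/12
  d6 = d4 + d2/5 - d5 = 49/6
  d7 = d5 + 6 = 109/12
  d8 = d4*5 + d1 + 7 = 233/4
  d9 = d4*2 = 37/2
Walk from origin (0, 0):
  seg 1: right by d4 = 37/4 → (37/4, 0)
  seg 2: left by d1 = 5 → (17/4, 0)
  seg 3: right by d9 = 37/2 → (91/4, 0)
  seg 4: left by d8 = 233/4 → (-71/2, 0)
  seg 5: up by d4 = 37/4 → (-71/2, 37/4)
  seg 6: right by d3 = 14/5 → (-327/10, 37/4)
  seg 7: left by d8 = 233/4 → (-1819/20, 37/4)
  seg 8: left by d2 = 10 → (-2019/20, 37/4)
  seg 9: down by d1 = 5 → (-2019/20, 17/4)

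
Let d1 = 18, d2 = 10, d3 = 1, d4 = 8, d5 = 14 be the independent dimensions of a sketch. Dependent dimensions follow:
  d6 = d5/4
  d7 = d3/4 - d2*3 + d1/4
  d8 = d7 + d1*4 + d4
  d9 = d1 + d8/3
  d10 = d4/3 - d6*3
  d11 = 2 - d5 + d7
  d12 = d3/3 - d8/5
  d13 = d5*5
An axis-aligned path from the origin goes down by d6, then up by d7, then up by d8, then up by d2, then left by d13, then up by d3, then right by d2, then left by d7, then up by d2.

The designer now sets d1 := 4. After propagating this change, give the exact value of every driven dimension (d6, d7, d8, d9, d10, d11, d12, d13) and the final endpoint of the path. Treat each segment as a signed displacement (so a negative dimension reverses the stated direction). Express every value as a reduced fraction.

d6 = 7/2
d7 = -115/4
d8 = -19/4
d9 = 29/12
d10 = -47/6
d11 = -163/4
d12 = 77/60
d13 = 70
endpoint = (-125/4, -16)

Apply edit: d1 := 4
  d6 = d5/4 = 7/2
  d7 = d3/4 - d2*3 + d1/4 = -115/4
  d8 = d7 + d1*4 + d4 = -19/4
  d9 = d1 + d8/3 = 29/12
  d10 = d4/3 - d6*3 = -47/6
  d11 = 2 - d5 + d7 = -163/4
  d12 = d3/3 - d8/5 = 77/60
  d13 = d5*5 = 70
Walk from origin (0, 0):
  seg 1: down by d6 = 7/2 → (0, -7/2)
  seg 2: up by d7 = -115/4 → (0, -129/4)
  seg 3: up by d8 = -19/4 → (0, -37)
  seg 4: up by d2 = 10 → (0, -27)
  seg 5: left by d13 = 70 → (-70, -27)
  seg 6: up by d3 = 1 → (-70, -26)
  seg 7: right by d2 = 10 → (-60, -26)
  seg 8: left by d7 = -115/4 → (-125/4, -26)
  seg 9: up by d2 = 10 → (-125/4, -16)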